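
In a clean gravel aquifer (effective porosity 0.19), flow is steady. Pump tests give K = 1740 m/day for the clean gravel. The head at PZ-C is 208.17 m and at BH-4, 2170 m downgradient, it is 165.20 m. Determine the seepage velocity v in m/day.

181

Hydraulic gradient i = (208.17 − 165.20) / 2170 = 42.97 / 2170 = 0.01980.
Darcy flux q = K · i = 1740 × 0.01980 = 34.46 m/day.
Seepage velocity v = q / n_e = 34.46 / 0.19 = 181.3 m/day.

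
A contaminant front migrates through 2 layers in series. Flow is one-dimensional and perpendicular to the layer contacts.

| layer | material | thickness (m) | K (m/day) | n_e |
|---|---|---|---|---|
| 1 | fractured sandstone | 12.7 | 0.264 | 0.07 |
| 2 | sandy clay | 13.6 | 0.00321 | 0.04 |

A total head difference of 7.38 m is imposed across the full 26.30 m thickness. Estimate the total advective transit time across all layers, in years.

With flow normal to the layers, continuity requires the same specific discharge q through every layer.
Σ(b_i/K_i) = 12.7/0.264 + 13.6/0.00321 = 4285 d.
q = Δh / Σ(b_i/K_i) = 7.38 / 4285 = 0.001722 m/day.
In each layer the seepage velocity is v_i = q/n_i, so the layer transit time is t_i = b_i·n_i / q:
  layer 1 (fractured sandstone): t_1 = 12.7 × 0.07 / 0.001722 = 516.2 d
  layer 2 (sandy clay): t_2 = 13.6 × 0.04 / 0.001722 = 315.8 d
Total t = Σ t_i = 832.0 days = 2.278 years.

2.28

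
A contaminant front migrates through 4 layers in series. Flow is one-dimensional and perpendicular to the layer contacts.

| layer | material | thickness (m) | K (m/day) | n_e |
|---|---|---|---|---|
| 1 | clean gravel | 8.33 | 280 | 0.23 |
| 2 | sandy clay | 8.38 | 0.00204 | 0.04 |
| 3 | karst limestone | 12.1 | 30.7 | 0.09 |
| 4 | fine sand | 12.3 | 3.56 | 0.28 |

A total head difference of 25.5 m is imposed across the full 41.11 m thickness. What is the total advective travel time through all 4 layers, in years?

2.99

With flow normal to the layers, continuity requires the same specific discharge q through every layer.
Σ(b_i/K_i) = 8.33/280 + 8.38/0.00204 + 12.1/30.7 + 12.3/3.56 = 4112 d.
q = Δh / Σ(b_i/K_i) = 25.5 / 4112 = 0.006202 m/day.
In each layer the seepage velocity is v_i = q/n_i, so the layer transit time is t_i = b_i·n_i / q:
  layer 1 (clean gravel): t_1 = 8.33 × 0.23 / 0.006202 = 308.9 d
  layer 2 (sandy clay): t_2 = 8.38 × 0.04 / 0.006202 = 54.05 d
  layer 3 (karst limestone): t_3 = 12.1 × 0.09 / 0.006202 = 175.6 d
  layer 4 (fine sand): t_4 = 12.3 × 0.28 / 0.006202 = 555.3 d
Total t = Σ t_i = 1094 days = 2.995 years.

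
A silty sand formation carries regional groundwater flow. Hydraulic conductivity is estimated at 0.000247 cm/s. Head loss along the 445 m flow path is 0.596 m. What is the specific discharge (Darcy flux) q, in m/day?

Convert K: 0.000247 cm/s × 864 = 0.2134 m/day.
Hydraulic gradient i = Δh / L = 0.596 / 445 = 0.001339.
Specific discharge q = K · i = 0.2134 × 0.001339 = 0.0002858 m/day.

0.000286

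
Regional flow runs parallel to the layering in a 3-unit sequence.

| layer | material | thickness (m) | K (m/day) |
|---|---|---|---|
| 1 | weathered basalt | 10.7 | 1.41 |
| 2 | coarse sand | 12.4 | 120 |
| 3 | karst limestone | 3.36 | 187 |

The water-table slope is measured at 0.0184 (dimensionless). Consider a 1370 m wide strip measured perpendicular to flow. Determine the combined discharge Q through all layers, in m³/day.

53700

Flow is parallel to layering, so each bed carries its own Darcy discharge and the transmissivities add.
Σ(K_i·b_i) = 1.41×10.7 + 120×12.4 + 187×3.36 = 2131 m²/day.
Hydraulic gradient i = 0.0184.
Q = Σ(K_i·b_i) · W · i = 2131 × 1370 × 0.01840 = 53729 m³/day.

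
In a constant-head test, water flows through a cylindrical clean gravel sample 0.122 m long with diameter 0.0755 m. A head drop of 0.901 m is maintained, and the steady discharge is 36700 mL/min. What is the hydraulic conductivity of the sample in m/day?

Cross-sectional area A = π·(d/2)² = π × (0.0755/2)² = 0.004477 m².
Convert discharge: 36700 mL/min = 0.0006117 m³/s.
Darcy's law rearranged: K = Q·L / (A·Δh) = 0.0006117 × 0.122 / (0.004477 × 0.901) = 0.01850 m/s = 1598 m/day.

1600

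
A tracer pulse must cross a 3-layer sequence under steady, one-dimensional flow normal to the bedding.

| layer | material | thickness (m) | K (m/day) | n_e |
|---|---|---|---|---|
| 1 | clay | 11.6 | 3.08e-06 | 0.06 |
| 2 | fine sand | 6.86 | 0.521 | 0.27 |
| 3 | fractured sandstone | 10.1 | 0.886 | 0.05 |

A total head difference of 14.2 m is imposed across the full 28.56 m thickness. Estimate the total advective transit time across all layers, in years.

With flow normal to the layers, continuity requires the same specific discharge q through every layer.
Σ(b_i/K_i) = 11.6/3.08e-06 + 6.86/0.521 + 10.1/0.886 = 3.766e+06 d.
q = Δh / Σ(b_i/K_i) = 14.2 / 3.766e+06 = 3.770e-06 m/day.
In each layer the seepage velocity is v_i = q/n_i, so the layer transit time is t_i = b_i·n_i / q:
  layer 1 (clay): t_1 = 11.6 × 0.06 / 3.770e-06 = 1.846e+05 d
  layer 2 (fine sand): t_2 = 6.86 × 0.27 / 3.770e-06 = 4.913e+05 d
  layer 3 (fractured sandstone): t_3 = 10.1 × 0.05 / 3.770e-06 = 1.339e+05 d
Total t = Σ t_i = 8.098e+05 days = 2217 years.

2220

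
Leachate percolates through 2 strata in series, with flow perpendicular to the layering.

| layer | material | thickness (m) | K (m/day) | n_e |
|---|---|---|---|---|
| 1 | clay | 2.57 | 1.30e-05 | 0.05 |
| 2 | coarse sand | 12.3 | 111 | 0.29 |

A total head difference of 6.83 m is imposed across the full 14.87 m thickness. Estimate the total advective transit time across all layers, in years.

With flow normal to the layers, continuity requires the same specific discharge q through every layer.
Σ(b_i/K_i) = 2.57/1.30e-05 + 12.3/111 = 1.977e+05 d.
q = Δh / Σ(b_i/K_i) = 6.83 / 1.977e+05 = 3.455e-05 m/day.
In each layer the seepage velocity is v_i = q/n_i, so the layer transit time is t_i = b_i·n_i / q:
  layer 1 (clay): t_1 = 2.57 × 0.05 / 3.455e-05 = 3719 d
  layer 2 (coarse sand): t_2 = 12.3 × 0.29 / 3.455e-05 = 1.032e+05 d
Total t = Σ t_i = 1.070e+05 days = 292.9 years.

293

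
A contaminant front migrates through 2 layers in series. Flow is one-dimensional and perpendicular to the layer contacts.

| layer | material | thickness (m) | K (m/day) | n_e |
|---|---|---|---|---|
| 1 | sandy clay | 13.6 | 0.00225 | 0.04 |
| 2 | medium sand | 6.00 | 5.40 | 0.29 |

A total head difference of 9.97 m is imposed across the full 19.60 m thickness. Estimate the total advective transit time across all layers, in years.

With flow normal to the layers, continuity requires the same specific discharge q through every layer.
Σ(b_i/K_i) = 13.6/0.00225 + 6.00/5.40 = 6046 d.
q = Δh / Σ(b_i/K_i) = 9.97 / 6046 = 0.001649 m/day.
In each layer the seepage velocity is v_i = q/n_i, so the layer transit time is t_i = b_i·n_i / q:
  layer 1 (sandy clay): t_1 = 13.6 × 0.04 / 0.001649 = 329.9 d
  layer 2 (medium sand): t_2 = 6.00 × 0.29 / 0.001649 = 1055 d
Total t = Σ t_i = 1385 days = 3.792 years.

3.79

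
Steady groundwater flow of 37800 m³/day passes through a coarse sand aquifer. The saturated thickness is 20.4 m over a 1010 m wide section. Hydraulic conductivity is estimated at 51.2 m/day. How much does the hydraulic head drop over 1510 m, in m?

54.1

Cross-sectional area A = 1010 × 20.4 = 20604 m².
From Q = K·A·i, i = Q / (K·A) = 37800 / (51.20 × 20604) = 0.03583.
Head loss Δh = i · L = 0.03583 × 1510 = 54.11 m.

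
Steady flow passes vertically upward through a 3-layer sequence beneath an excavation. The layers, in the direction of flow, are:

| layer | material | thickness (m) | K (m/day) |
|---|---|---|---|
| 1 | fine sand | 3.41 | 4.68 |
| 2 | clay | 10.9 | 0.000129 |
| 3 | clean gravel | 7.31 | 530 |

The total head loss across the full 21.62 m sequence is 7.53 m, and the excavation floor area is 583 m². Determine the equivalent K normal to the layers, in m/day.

0.000256

Flow is perpendicular to layering, so the layers act in series and the equivalent K is the thickness-weighted harmonic mean.
Total thickness L = 3.41 + 10.9 + 7.31 = 21.62 m.
Σ(b_i/K_i) = 3.41/4.68 + 10.9/0.000129 + 7.31/530 = 84497 d.
K_eq = L / Σ(b_i/K_i) = 21.62 / 84497 = 0.0002559 m/day.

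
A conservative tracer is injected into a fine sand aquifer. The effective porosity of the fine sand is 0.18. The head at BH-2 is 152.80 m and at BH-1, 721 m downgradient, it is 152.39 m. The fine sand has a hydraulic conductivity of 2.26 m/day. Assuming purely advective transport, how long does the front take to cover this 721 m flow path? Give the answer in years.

276

Hydraulic gradient i = (152.80 − 152.39) / 721 = 0.41 / 721 = 0.0005687.
Darcy flux q = K · i = 2.260 × 0.0005687 = 0.001285 m/day.
Seepage velocity v = q / n_e = 0.001285 / 0.18 = 0.007140 m/day.
Travel time t = L / v = 721 / 0.007140 = 1.010e+05 days = 276.5 years.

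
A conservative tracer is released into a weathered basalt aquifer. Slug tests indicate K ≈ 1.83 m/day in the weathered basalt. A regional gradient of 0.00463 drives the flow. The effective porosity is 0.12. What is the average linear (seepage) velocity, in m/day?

0.0706

Hydraulic gradient i = 0.00463.
Darcy flux q = K · i = 1.830 × 0.004630 = 0.008473 m/day.
Seepage velocity v = q / n_e = 0.008473 / 0.12 = 0.07061 m/day.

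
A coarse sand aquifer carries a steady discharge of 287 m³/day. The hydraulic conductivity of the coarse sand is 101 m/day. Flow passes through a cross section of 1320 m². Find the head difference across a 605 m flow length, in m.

From Q = K·A·i, i = Q / (K·A) = 287 / (101.0 × 1320) = 0.002153.
Head loss Δh = i · L = 0.002153 × 605 = 1.302 m.

1.30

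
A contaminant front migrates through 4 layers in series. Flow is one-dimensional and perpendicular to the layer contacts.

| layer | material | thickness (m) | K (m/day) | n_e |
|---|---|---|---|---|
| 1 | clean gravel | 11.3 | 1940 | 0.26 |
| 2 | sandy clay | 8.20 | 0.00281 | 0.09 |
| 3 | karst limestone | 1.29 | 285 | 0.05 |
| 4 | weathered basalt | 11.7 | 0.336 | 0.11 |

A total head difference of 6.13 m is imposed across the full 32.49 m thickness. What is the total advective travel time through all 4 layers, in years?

6.63

With flow normal to the layers, continuity requires the same specific discharge q through every layer.
Σ(b_i/K_i) = 11.3/1940 + 8.20/0.00281 + 1.29/285 + 11.7/0.336 = 2953 d.
q = Δh / Σ(b_i/K_i) = 6.13 / 2953 = 0.002076 m/day.
In each layer the seepage velocity is v_i = q/n_i, so the layer transit time is t_i = b_i·n_i / q:
  layer 1 (clean gravel): t_1 = 11.3 × 0.26 / 0.002076 = 1415 d
  layer 2 (sandy clay): t_2 = 8.20 × 0.09 / 0.002076 = 355.5 d
  layer 3 (karst limestone): t_3 = 1.29 × 0.05 / 0.002076 = 31.07 d
  layer 4 (weathered basalt): t_4 = 11.7 × 0.11 / 0.002076 = 620.0 d
Total t = Σ t_i = 2422 days = 6.631 years.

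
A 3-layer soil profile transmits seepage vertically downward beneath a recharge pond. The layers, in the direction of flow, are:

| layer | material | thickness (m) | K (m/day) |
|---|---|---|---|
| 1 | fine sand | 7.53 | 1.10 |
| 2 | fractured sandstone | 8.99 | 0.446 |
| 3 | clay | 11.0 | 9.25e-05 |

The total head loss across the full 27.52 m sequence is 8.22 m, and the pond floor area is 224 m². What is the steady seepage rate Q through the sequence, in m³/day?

0.0155

Flow is perpendicular to layering, so the layers act in series and the equivalent K is the thickness-weighted harmonic mean.
Total thickness L = 7.53 + 8.99 + 11.0 = 27.52 m.
Σ(b_i/K_i) = 7.53/1.10 + 8.99/0.446 + 11.0/9.25e-05 = 1.189e+05 d.
K_eq = L / Σ(b_i/K_i) = 27.52 / 1.189e+05 = 0.0002314 m/day.
Q = K_eq · A · (Δh/L) = 0.0002314 × 224 × (8.22/27.52) = 0.01548 m³/day.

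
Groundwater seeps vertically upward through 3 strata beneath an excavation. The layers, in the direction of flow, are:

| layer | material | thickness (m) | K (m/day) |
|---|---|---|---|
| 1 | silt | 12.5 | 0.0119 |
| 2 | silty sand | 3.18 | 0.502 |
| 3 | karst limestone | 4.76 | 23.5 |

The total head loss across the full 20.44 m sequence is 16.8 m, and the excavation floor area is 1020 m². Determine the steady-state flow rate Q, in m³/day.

Flow is perpendicular to layering, so the layers act in series and the equivalent K is the thickness-weighted harmonic mean.
Total thickness L = 12.5 + 3.18 + 4.76 = 20.44 m.
Σ(b_i/K_i) = 12.5/0.0119 + 3.18/0.502 + 4.76/23.5 = 1057 d.
K_eq = L / Σ(b_i/K_i) = 20.44 / 1057 = 0.01934 m/day.
Q = K_eq · A · (Δh/L) = 0.01934 × 1020 × (16.8/20.44) = 16.21 m³/day.

16.2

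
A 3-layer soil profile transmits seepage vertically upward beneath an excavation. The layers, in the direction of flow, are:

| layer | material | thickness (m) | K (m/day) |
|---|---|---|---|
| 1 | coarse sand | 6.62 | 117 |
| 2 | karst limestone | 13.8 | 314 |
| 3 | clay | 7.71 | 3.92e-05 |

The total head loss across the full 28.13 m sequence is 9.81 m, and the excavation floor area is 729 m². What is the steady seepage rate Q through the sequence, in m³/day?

Flow is perpendicular to layering, so the layers act in series and the equivalent K is the thickness-weighted harmonic mean.
Total thickness L = 6.62 + 13.8 + 7.71 = 28.13 m.
Σ(b_i/K_i) = 6.62/117 + 13.8/314 + 7.71/3.92e-05 = 1.967e+05 d.
K_eq = L / Σ(b_i/K_i) = 28.13 / 1.967e+05 = 0.0001430 m/day.
Q = K_eq · A · (Δh/L) = 0.0001430 × 729 × (9.81/28.13) = 0.03636 m³/day.

0.0364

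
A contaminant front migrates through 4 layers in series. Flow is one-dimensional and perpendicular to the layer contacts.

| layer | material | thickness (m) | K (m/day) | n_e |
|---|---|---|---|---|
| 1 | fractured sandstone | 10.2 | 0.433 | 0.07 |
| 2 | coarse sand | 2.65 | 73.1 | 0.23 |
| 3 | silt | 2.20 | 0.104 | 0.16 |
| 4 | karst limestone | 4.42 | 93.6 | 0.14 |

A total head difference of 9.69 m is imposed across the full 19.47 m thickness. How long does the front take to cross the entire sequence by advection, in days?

With flow normal to the layers, continuity requires the same specific discharge q through every layer.
Σ(b_i/K_i) = 10.2/0.433 + 2.65/73.1 + 2.20/0.104 + 4.42/93.6 = 44.79 d.
q = Δh / Σ(b_i/K_i) = 9.69 / 44.79 = 0.2163 m/day.
In each layer the seepage velocity is v_i = q/n_i, so the layer transit time is t_i = b_i·n_i / q:
  layer 1 (fractured sandstone): t_1 = 10.2 × 0.07 / 0.2163 = 3.301 d
  layer 2 (coarse sand): t_2 = 2.65 × 0.23 / 0.2163 = 2.818 d
  layer 3 (silt): t_3 = 2.20 × 0.16 / 0.2163 = 1.627 d
  layer 4 (karst limestone): t_4 = 4.42 × 0.14 / 0.2163 = 2.861 d
Total t = Σ t_i = 10.61 days.

10.6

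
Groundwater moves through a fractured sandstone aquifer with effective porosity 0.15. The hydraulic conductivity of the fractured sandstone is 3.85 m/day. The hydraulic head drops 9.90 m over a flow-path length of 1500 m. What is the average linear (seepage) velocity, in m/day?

0.169

Hydraulic gradient i = Δh / L = 9.90 / 1500 = 0.006600.
Darcy flux q = K · i = 3.850 × 0.006600 = 0.02541 m/day.
Seepage velocity v = q / n_e = 0.02541 / 0.15 = 0.1694 m/day.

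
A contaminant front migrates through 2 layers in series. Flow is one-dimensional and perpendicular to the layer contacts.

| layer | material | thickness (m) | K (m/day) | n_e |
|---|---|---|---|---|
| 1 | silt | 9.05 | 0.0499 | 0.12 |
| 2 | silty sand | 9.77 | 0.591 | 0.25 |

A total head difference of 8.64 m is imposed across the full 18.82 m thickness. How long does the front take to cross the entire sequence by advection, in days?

80.8

With flow normal to the layers, continuity requires the same specific discharge q through every layer.
Σ(b_i/K_i) = 9.05/0.0499 + 9.77/0.591 = 197.9 d.
q = Δh / Σ(b_i/K_i) = 8.64 / 197.9 = 0.04366 m/day.
In each layer the seepage velocity is v_i = q/n_i, so the layer transit time is t_i = b_i·n_i / q:
  layer 1 (silt): t_1 = 9.05 × 0.12 / 0.04366 = 24.87 d
  layer 2 (silty sand): t_2 = 9.77 × 0.25 / 0.04366 = 55.94 d
Total t = Σ t_i = 80.82 days.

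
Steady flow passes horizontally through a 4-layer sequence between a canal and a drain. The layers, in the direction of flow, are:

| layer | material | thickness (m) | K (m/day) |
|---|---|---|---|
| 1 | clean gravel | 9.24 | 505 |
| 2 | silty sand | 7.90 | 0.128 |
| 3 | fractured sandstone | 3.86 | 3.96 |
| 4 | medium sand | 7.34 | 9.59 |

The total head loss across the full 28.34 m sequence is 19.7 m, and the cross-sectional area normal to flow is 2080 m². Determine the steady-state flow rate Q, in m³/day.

646

Flow is perpendicular to layering, so the layers act in series and the equivalent K is the thickness-weighted harmonic mean.
Total thickness L = 9.24 + 7.90 + 3.86 + 7.34 = 28.34 m.
Σ(b_i/K_i) = 9.24/505 + 7.90/0.128 + 3.86/3.96 + 7.34/9.59 = 63.48 d.
K_eq = L / Σ(b_i/K_i) = 28.34 / 63.48 = 0.4465 m/day.
Q = K_eq · A · (Δh/L) = 0.4465 × 2080 × (19.7/28.34) = 645.5 m³/day.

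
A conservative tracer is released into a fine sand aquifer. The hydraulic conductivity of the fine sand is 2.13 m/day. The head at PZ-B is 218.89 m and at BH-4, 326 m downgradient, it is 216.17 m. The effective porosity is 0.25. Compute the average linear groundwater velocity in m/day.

Hydraulic gradient i = (218.89 − 216.17) / 326 = 2.72 / 326 = 0.008344.
Darcy flux q = K · i = 2.130 × 0.008344 = 0.01777 m/day.
Seepage velocity v = q / n_e = 0.01777 / 0.25 = 0.07109 m/day.

0.0711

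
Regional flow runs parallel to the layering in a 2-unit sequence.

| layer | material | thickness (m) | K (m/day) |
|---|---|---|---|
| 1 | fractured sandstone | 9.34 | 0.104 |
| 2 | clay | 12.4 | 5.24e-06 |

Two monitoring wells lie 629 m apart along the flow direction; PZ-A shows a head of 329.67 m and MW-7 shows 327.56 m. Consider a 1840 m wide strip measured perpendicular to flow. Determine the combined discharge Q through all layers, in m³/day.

Flow is parallel to layering, so each bed carries its own Darcy discharge and the transmissivities add.
Σ(K_i·b_i) = 0.104×9.34 + 5.24e-06×12.4 = 0.9714 m²/day.
Hydraulic gradient i = (329.67 − 327.56) / 629 = 2.11 / 629 = 0.003355.
Q = Σ(K_i·b_i) · W · i = 0.9714 × 1840 × 0.003355 = 5.996 m³/day.

6.00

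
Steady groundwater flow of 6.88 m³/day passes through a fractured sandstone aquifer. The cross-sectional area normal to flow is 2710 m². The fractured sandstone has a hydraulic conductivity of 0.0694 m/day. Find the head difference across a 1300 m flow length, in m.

From Q = K·A·i, i = Q / (K·A) = 6.88 / (0.06940 × 2710) = 0.03658.
Head loss Δh = i · L = 0.03658 × 1300 = 47.56 m.

47.6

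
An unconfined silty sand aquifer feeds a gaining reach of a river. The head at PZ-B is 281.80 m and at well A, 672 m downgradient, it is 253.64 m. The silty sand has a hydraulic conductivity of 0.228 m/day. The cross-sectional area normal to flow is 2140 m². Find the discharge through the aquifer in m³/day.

20.4

Hydraulic gradient i = (281.80 − 253.64) / 672 = 28.16 / 672 = 0.04190.
Darcy's law: Q = K · A · i = 0.2280 × 2140 × 0.04190 = 20.45 m³/day.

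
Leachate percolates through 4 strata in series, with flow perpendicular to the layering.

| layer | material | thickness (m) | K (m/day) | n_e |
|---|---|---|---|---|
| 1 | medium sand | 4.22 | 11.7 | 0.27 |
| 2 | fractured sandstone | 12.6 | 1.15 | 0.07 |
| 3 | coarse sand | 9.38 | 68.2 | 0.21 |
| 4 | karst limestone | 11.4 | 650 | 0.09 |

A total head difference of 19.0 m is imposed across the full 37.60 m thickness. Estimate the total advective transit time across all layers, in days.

3.03

With flow normal to the layers, continuity requires the same specific discharge q through every layer.
Σ(b_i/K_i) = 4.22/11.7 + 12.6/1.15 + 9.38/68.2 + 11.4/650 = 11.47 d.
q = Δh / Σ(b_i/K_i) = 19.0 / 11.47 = 1.656 m/day.
In each layer the seepage velocity is v_i = q/n_i, so the layer transit time is t_i = b_i·n_i / q:
  layer 1 (medium sand): t_1 = 4.22 × 0.27 / 1.656 = 0.6880 d
  layer 2 (fractured sandstone): t_2 = 12.6 × 0.07 / 1.656 = 0.5326 d
  layer 3 (coarse sand): t_3 = 9.38 × 0.21 / 1.656 = 1.189 d
  layer 4 (karst limestone): t_4 = 11.4 × 0.09 / 1.656 = 0.6195 d
Total t = Σ t_i = 3.029 days.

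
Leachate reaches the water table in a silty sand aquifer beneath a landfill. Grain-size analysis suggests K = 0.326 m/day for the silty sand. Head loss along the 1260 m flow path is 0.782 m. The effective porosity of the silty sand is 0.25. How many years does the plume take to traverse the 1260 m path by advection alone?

Hydraulic gradient i = Δh / L = 0.782 / 1260 = 0.0006206.
Darcy flux q = K · i = 0.3260 × 0.0006206 = 0.0002023 m/day.
Seepage velocity v = q / n_e = 0.0002023 / 0.25 = 0.0008093 m/day.
Travel time t = L / v = 1260 / 0.0008093 = 1.557e+06 days = 4263 years.

4260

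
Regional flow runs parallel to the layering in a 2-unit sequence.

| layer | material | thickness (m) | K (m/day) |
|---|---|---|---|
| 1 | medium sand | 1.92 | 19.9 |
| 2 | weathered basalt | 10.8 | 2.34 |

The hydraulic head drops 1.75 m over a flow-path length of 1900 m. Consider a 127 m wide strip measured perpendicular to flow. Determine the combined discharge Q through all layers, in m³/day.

7.43

Flow is parallel to layering, so each bed carries its own Darcy discharge and the transmissivities add.
Σ(K_i·b_i) = 19.9×1.92 + 2.34×10.8 = 63.48 m²/day.
Hydraulic gradient i = Δh / L = 1.75 / 1900 = 0.0009211.
Q = Σ(K_i·b_i) · W · i = 63.48 × 127 × 0.0009211 = 7.425 m³/day.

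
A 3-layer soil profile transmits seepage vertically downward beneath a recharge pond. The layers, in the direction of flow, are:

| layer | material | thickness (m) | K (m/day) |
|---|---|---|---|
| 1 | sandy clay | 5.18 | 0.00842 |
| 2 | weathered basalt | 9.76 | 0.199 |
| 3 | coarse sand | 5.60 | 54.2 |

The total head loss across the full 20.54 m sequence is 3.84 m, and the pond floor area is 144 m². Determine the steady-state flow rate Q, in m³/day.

Flow is perpendicular to layering, so the layers act in series and the equivalent K is the thickness-weighted harmonic mean.
Total thickness L = 5.18 + 9.76 + 5.60 = 20.54 m.
Σ(b_i/K_i) = 5.18/0.00842 + 9.76/0.199 + 5.60/54.2 = 664.4 d.
K_eq = L / Σ(b_i/K_i) = 20.54 / 664.4 = 0.03092 m/day.
Q = K_eq · A · (Δh/L) = 0.03092 × 144 × (3.84/20.54) = 0.8323 m³/day.

0.832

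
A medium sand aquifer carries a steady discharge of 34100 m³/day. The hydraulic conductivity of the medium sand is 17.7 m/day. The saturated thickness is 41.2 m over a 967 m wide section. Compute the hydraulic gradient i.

0.0484

Cross-sectional area A = 967 × 41.2 = 39840 m².
From Q = K·A·i, i = Q / (K·A) = 34100 / (17.70 × 39840) = 0.04836.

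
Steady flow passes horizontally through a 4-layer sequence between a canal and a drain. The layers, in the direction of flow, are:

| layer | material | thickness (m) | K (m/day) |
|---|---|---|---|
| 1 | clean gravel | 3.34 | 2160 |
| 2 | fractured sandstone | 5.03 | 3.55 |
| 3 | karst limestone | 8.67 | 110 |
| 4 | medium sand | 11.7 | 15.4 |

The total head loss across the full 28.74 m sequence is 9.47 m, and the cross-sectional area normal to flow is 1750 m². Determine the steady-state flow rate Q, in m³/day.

7340

Flow is perpendicular to layering, so the layers act in series and the equivalent K is the thickness-weighted harmonic mean.
Total thickness L = 3.34 + 5.03 + 8.67 + 11.7 = 28.74 m.
Σ(b_i/K_i) = 3.34/2160 + 5.03/3.55 + 8.67/110 + 11.7/15.4 = 2.257 d.
K_eq = L / Σ(b_i/K_i) = 28.74 / 2.257 = 12.73 m/day.
Q = K_eq · A · (Δh/L) = 12.73 × 1750 × (9.47/28.74) = 7343 m³/day.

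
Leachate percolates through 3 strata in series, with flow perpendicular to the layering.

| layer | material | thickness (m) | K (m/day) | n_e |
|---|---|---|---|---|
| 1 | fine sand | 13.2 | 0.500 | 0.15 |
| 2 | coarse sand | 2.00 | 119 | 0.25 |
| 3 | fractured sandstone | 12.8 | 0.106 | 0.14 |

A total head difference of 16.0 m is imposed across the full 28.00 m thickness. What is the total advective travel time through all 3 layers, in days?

39.3

With flow normal to the layers, continuity requires the same specific discharge q through every layer.
Σ(b_i/K_i) = 13.2/0.500 + 2.00/119 + 12.8/0.106 = 147.2 d.
q = Δh / Σ(b_i/K_i) = 16.0 / 147.2 = 0.1087 m/day.
In each layer the seepage velocity is v_i = q/n_i, so the layer transit time is t_i = b_i·n_i / q:
  layer 1 (fine sand): t_1 = 13.2 × 0.15 / 0.1087 = 18.21 d
  layer 2 (coarse sand): t_2 = 2.00 × 0.25 / 0.1087 = 4.599 d
  layer 3 (fractured sandstone): t_3 = 12.8 × 0.14 / 0.1087 = 16.48 d
Total t = Σ t_i = 39.29 days.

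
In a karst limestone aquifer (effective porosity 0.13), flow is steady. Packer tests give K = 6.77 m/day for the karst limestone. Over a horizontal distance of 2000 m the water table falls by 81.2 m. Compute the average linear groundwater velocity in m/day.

2.11

Hydraulic gradient i = Δh / L = 81.2 / 2000 = 0.04060.
Darcy flux q = K · i = 6.770 × 0.04060 = 0.2749 m/day.
Seepage velocity v = q / n_e = 0.2749 / 0.13 = 2.114 m/day.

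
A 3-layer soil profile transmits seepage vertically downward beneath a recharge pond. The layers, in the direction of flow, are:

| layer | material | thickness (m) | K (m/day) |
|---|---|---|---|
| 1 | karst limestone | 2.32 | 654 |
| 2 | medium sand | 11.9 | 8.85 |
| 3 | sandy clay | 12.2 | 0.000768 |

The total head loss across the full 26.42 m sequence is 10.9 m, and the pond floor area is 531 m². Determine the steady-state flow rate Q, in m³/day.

Flow is perpendicular to layering, so the layers act in series and the equivalent K is the thickness-weighted harmonic mean.
Total thickness L = 2.32 + 11.9 + 12.2 = 26.42 m.
Σ(b_i/K_i) = 2.32/654 + 11.9/8.85 + 12.2/0.000768 = 15887 d.
K_eq = L / Σ(b_i/K_i) = 26.42 / 15887 = 0.001663 m/day.
Q = K_eq · A · (Δh/L) = 0.001663 × 531 × (10.9/26.42) = 0.3643 m³/day.

0.364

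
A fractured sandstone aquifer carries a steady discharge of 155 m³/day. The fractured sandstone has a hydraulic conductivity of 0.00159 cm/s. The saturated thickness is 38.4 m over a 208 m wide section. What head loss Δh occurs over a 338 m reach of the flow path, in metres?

4.77

Convert K: 0.00159 cm/s × 864 = 1.374 m/day.
Cross-sectional area A = 208 × 38.4 = 7987 m².
From Q = K·A·i, i = Q / (K·A) = 155 / (1.374 × 7987) = 0.01413.
Head loss Δh = i · L = 0.01413 × 338 = 4.775 m.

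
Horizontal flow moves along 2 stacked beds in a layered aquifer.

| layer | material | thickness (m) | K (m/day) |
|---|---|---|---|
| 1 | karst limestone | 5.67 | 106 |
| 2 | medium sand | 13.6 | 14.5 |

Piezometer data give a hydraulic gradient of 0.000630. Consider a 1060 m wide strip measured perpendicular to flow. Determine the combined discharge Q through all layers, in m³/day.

533

Flow is parallel to layering, so each bed carries its own Darcy discharge and the transmissivities add.
Σ(K_i·b_i) = 106×5.67 + 14.5×13.6 = 798.2 m²/day.
Hydraulic gradient i = 0.000630.
Q = Σ(K_i·b_i) · W · i = 798.2 × 1060 × 0.0006300 = 533.1 m³/day.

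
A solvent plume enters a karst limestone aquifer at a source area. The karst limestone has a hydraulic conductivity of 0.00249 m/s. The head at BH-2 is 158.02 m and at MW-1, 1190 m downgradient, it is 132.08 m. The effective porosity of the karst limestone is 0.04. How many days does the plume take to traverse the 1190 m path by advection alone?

10.2

Convert K: 0.00249 m/s × 86400 = 215.1 m/day.
Hydraulic gradient i = (158.02 − 132.08) / 1190 = 25.94 / 1190 = 0.02180.
Darcy flux q = K · i = 215.1 × 0.02180 = 4.690 m/day.
Seepage velocity v = q / n_e = 4.690 / 0.04 = 117.2 m/day.
Travel time t = L / v = 1190 / 117.2 = 10.15 days.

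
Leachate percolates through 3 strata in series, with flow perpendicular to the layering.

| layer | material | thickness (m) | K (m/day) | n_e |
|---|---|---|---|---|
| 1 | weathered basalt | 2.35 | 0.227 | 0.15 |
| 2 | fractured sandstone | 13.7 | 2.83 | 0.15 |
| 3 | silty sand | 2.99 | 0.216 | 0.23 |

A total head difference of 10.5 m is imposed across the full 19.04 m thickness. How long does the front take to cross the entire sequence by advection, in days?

With flow normal to the layers, continuity requires the same specific discharge q through every layer.
Σ(b_i/K_i) = 2.35/0.227 + 13.7/2.83 + 2.99/0.216 = 29.04 d.
q = Δh / Σ(b_i/K_i) = 10.5 / 29.04 = 0.3616 m/day.
In each layer the seepage velocity is v_i = q/n_i, so the layer transit time is t_i = b_i·n_i / q:
  layer 1 (weathered basalt): t_1 = 2.35 × 0.15 / 0.3616 = 0.9748 d
  layer 2 (fractured sandstone): t_2 = 13.7 × 0.15 / 0.3616 = 5.683 d
  layer 3 (silty sand): t_3 = 2.99 × 0.23 / 0.3616 = 1.902 d
Total t = Σ t_i = 8.559 days.

8.56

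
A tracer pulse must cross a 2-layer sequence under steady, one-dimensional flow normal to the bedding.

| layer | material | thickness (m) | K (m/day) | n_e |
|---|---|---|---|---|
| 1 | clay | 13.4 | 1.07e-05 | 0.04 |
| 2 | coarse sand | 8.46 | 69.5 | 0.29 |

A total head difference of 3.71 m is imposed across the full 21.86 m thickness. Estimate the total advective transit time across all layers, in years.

2760

With flow normal to the layers, continuity requires the same specific discharge q through every layer.
Σ(b_i/K_i) = 13.4/1.07e-05 + 8.46/69.5 = 1.252e+06 d.
q = Δh / Σ(b_i/K_i) = 3.71 / 1.252e+06 = 2.962e-06 m/day.
In each layer the seepage velocity is v_i = q/n_i, so the layer transit time is t_i = b_i·n_i / q:
  layer 1 (clay): t_1 = 13.4 × 0.04 / 2.962e-06 = 1.809e+05 d
  layer 2 (coarse sand): t_2 = 8.46 × 0.29 / 2.962e-06 = 8.282e+05 d
Total t = Σ t_i = 1.009e+06 days = 2763 years.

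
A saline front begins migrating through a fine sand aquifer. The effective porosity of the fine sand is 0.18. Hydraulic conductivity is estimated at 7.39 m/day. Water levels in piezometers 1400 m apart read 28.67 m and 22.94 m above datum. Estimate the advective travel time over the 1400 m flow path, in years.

22.8

Hydraulic gradient i = (28.67 − 22.94) / 1400 = 5.73 / 1400 = 0.004093.
Darcy flux q = K · i = 7.390 × 0.004093 = 0.03025 m/day.
Seepage velocity v = q / n_e = 0.03025 / 0.18 = 0.1680 m/day.
Travel time t = L / v = 1400 / 0.1680 = 8332 days = 22.81 years.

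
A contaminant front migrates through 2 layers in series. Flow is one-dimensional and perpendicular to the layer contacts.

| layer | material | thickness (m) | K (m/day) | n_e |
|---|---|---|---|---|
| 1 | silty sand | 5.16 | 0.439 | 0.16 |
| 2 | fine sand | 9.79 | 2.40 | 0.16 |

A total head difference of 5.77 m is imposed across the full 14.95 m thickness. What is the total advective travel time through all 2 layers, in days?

With flow normal to the layers, continuity requires the same specific discharge q through every layer.
Σ(b_i/K_i) = 5.16/0.439 + 9.79/2.40 = 15.83 d.
q = Δh / Σ(b_i/K_i) = 5.77 / 15.83 = 0.3644 m/day.
In each layer the seepage velocity is v_i = q/n_i, so the layer transit time is t_i = b_i·n_i / q:
  layer 1 (silty sand): t_1 = 5.16 × 0.16 / 0.3644 = 2.265 d
  layer 2 (fine sand): t_2 = 9.79 × 0.16 / 0.3644 = 4.298 d
Total t = Σ t_i = 6.564 days.

6.56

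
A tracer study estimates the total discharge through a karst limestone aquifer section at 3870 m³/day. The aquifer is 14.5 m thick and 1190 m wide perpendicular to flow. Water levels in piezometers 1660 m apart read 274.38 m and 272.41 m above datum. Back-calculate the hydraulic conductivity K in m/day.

189

Cross-sectional area A = 1190 × 14.5 = 17255 m².
Hydraulic gradient i = (274.38 − 272.41) / 1660 = 1.97 / 1660 = 0.001187.
From Q = K·A·i, K = Q / (A·i) = 3870 / (17255 × 0.001187) = 189.0 m/day.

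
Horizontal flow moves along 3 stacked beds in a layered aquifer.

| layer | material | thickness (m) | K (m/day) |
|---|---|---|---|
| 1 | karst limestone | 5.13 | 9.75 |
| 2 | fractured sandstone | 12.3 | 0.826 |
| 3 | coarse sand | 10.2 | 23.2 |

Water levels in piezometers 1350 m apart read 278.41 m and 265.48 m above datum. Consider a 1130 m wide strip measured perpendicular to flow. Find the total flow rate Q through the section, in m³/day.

Flow is parallel to layering, so each bed carries its own Darcy discharge and the transmissivities add.
Σ(K_i·b_i) = 9.75×5.13 + 0.826×12.3 + 23.2×10.2 = 296.8 m²/day.
Hydraulic gradient i = (278.41 − 265.48) / 1350 = 12.93 / 1350 = 0.009578.
Q = Σ(K_i·b_i) · W · i = 296.8 × 1130 × 0.009578 = 3212 m³/day.

3210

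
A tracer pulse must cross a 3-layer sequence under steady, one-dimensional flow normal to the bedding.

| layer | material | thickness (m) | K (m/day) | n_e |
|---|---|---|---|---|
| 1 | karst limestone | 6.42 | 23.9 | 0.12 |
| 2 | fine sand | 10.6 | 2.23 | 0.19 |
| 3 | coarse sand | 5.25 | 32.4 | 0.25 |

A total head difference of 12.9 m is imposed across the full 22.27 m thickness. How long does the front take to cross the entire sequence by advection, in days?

With flow normal to the layers, continuity requires the same specific discharge q through every layer.
Σ(b_i/K_i) = 6.42/23.9 + 10.6/2.23 + 5.25/32.4 = 5.184 d.
q = Δh / Σ(b_i/K_i) = 12.9 / 5.184 = 2.488 m/day.
In each layer the seepage velocity is v_i = q/n_i, so the layer transit time is t_i = b_i·n_i / q:
  layer 1 (karst limestone): t_1 = 6.42 × 0.12 / 2.488 = 0.3096 d
  layer 2 (fine sand): t_2 = 10.6 × 0.19 / 2.488 = 0.8094 d
  layer 3 (coarse sand): t_3 = 5.25 × 0.25 / 2.488 = 0.5274 d
Total t = Σ t_i = 1.646 days.

1.65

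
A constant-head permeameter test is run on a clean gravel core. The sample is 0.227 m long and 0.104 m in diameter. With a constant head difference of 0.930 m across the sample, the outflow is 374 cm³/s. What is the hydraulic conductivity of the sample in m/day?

Cross-sectional area A = π·(d/2)² = π × (0.104/2)² = 0.008495 m².
Convert discharge: 374 cm³/s = 0.0003740 m³/s.
Darcy's law rearranged: K = Q·L / (A·Δh) = 0.0003740 × 0.227 / (0.008495 × 0.930) = 0.01075 m/s = 928.5 m/day.

928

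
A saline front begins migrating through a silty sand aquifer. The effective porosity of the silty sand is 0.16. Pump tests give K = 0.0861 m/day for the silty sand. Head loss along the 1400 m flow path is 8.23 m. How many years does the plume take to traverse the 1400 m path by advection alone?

1210

Hydraulic gradient i = Δh / L = 8.23 / 1400 = 0.005879.
Darcy flux q = K · i = 0.08610 × 0.005879 = 0.0005061 m/day.
Seepage velocity v = q / n_e = 0.0005061 / 0.16 = 0.003163 m/day.
Travel time t = L / v = 1400 / 0.003163 = 4.426e+05 days = 1212 years.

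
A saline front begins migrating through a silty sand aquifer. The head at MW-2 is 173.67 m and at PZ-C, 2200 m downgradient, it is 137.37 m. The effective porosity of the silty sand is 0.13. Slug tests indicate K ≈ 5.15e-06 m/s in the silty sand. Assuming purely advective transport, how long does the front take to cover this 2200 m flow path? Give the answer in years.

Convert K: 5.15e-06 m/s × 86400 = 0.4450 m/day.
Hydraulic gradient i = (173.67 − 137.37) / 2200 = 36.3 / 2200 = 0.01650.
Darcy flux q = K · i = 0.4450 × 0.01650 = 0.007342 m/day.
Seepage velocity v = q / n_e = 0.007342 / 0.13 = 0.05648 m/day.
Travel time t = L / v = 2200 / 0.05648 = 38955 days = 106.7 years.

107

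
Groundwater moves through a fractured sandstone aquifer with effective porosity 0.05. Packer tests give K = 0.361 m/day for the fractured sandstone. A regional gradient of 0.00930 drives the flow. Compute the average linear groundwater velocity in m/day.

0.0671

Hydraulic gradient i = 0.00930.
Darcy flux q = K · i = 0.3610 × 0.009300 = 0.003357 m/day.
Seepage velocity v = q / n_e = 0.003357 / 0.05 = 0.06715 m/day.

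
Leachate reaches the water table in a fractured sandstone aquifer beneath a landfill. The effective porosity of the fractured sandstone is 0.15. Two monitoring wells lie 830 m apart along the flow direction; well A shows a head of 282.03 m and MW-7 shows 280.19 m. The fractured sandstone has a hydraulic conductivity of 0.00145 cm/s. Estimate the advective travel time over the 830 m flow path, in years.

Convert K: 0.00145 cm/s × 864 = 1.253 m/day.
Hydraulic gradient i = (282.03 − 280.19) / 830 = 1.84 / 830 = 0.002217.
Darcy flux q = K · i = 1.253 × 0.002217 = 0.002777 m/day.
Seepage velocity v = q / n_e = 0.002777 / 0.15 = 0.01852 m/day.
Travel time t = L / v = 830 / 0.01852 = 44828 days = 122.7 years.

123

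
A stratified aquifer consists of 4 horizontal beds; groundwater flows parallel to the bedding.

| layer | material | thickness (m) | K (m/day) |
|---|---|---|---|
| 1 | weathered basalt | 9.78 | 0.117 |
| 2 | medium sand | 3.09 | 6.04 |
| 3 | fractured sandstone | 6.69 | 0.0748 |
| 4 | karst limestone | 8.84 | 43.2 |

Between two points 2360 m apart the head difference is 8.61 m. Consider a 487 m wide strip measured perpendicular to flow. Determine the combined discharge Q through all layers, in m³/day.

715

Flow is parallel to layering, so each bed carries its own Darcy discharge and the transmissivities add.
Σ(K_i·b_i) = 0.117×9.78 + 6.04×3.09 + 0.0748×6.69 + 43.2×8.84 = 402.2 m²/day.
Hydraulic gradient i = Δh / L = 8.61 / 2360 = 0.003648.
Q = Σ(K_i·b_i) · W · i = 402.2 × 487 × 0.003648 = 714.6 m³/day.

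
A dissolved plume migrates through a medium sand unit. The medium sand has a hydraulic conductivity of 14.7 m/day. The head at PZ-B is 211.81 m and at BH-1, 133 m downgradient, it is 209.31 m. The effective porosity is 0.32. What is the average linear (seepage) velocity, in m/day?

Hydraulic gradient i = (211.81 − 209.31) / 133 = 2.5 / 133 = 0.01880.
Darcy flux q = K · i = 14.70 × 0.01880 = 0.2763 m/day.
Seepage velocity v = q / n_e = 0.2763 / 0.32 = 0.8635 m/day.

0.863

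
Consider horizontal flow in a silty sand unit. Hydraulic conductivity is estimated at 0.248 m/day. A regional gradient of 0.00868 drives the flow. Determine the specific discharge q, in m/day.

Hydraulic gradient i = 0.00868.
Specific discharge q = K · i = 0.2480 × 0.008680 = 0.002153 m/day.

0.00215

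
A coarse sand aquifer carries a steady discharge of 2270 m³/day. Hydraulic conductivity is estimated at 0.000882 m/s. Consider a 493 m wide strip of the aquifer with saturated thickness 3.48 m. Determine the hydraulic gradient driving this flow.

0.0174

Convert K: 0.000882 m/s × 86400 = 76.20 m/day.
Cross-sectional area A = 493 × 3.48 = 1716 m².
From Q = K·A·i, i = Q / (K·A) = 2270 / (76.20 × 1716) = 0.01736.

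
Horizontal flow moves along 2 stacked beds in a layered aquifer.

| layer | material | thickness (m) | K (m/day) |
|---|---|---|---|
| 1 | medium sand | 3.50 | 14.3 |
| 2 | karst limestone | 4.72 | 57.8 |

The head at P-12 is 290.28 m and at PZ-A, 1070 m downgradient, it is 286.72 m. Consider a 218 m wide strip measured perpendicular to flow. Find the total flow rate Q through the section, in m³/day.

Flow is parallel to layering, so each bed carries its own Darcy discharge and the transmissivities add.
Σ(K_i·b_i) = 14.3×3.50 + 57.8×4.72 = 322.9 m²/day.
Hydraulic gradient i = (290.28 − 286.72) / 1070 = 3.56 / 1070 = 0.003327.
Q = Σ(K_i·b_i) · W · i = 322.9 × 218 × 0.003327 = 234.2 m³/day.

234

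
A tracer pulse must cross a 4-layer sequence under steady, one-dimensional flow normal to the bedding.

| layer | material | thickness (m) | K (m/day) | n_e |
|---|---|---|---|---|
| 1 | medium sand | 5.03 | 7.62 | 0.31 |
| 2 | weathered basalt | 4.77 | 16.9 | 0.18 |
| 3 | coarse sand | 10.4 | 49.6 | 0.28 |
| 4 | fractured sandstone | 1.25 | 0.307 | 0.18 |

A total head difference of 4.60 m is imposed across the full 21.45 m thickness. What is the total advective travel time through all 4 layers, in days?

6.31

With flow normal to the layers, continuity requires the same specific discharge q through every layer.
Σ(b_i/K_i) = 5.03/7.62 + 4.77/16.9 + 10.4/49.6 + 1.25/0.307 = 5.224 d.
q = Δh / Σ(b_i/K_i) = 4.60 / 5.224 = 0.8806 m/day.
In each layer the seepage velocity is v_i = q/n_i, so the layer transit time is t_i = b_i·n_i / q:
  layer 1 (medium sand): t_1 = 5.03 × 0.31 / 0.8806 = 1.771 d
  layer 2 (weathered basalt): t_2 = 4.77 × 0.18 / 0.8806 = 0.9750 d
  layer 3 (coarse sand): t_3 = 10.4 × 0.28 / 0.8806 = 3.307 d
  layer 4 (fractured sandstone): t_4 = 1.25 × 0.18 / 0.8806 = 0.2555 d
Total t = Σ t_i = 6.308 days.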